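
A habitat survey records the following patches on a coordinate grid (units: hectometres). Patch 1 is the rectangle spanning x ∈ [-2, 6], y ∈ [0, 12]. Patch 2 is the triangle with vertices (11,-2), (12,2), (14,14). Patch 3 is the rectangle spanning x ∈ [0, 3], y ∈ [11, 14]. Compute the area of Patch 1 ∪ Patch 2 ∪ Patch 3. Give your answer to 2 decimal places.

104.00

By inclusion–exclusion:
Individual areas: |Patch 1| = 96, |Patch 2| = 2, |Patch 3| = 9.
|Patch 1∩Patch 2| = 0.
|Patch 1∩Patch 3|: x∈[0,3], y∈[11,12] → 3·1 = 3.
|Patch 2∩Patch 3| = 0.
|Patch 1∩Patch 2∩Patch 3| = 0.
|Patch 1 ∪ Patch 2 ∪ Patch 3| = 107 − 3 + 0 = 104.00.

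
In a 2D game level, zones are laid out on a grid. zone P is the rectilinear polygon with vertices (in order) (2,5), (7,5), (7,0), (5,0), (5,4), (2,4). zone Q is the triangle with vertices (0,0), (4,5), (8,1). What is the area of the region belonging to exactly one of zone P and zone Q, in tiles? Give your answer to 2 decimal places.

20.20

|zone P| = 13, |zone Q| = 18, |zone P∩zone Q| = 5.4.
|zone P △ zone Q| = |zone P| + |zone Q| − 2·|zone P∩zone Q| = 13 + 18 − 10.8 = 20.20.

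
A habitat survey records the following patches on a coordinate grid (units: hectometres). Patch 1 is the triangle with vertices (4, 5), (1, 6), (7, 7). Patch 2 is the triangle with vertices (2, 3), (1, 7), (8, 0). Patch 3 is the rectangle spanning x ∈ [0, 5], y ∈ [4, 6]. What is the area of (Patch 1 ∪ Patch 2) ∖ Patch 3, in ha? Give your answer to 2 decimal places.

9.77

|Patch 1 ∪ Patch 2| = 14.6949.
|(Patch 1 ∪ Patch 2) ∩ Patch 3| = 4.928.
|(Patch 1 ∪ Patch 2) ∖ Patch 3| = 14.6949 − 4.928 = 9.77.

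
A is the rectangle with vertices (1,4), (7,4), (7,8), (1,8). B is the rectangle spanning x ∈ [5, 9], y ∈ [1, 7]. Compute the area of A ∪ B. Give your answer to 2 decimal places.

By inclusion–exclusion:
Individual areas: |A| = 24, |B| = 24.
|A∩B|: x∈[5,7], y∈[4,7] → 2·3 = 6.
|A ∪ B| = 48 − 6 = 42.00.

42.00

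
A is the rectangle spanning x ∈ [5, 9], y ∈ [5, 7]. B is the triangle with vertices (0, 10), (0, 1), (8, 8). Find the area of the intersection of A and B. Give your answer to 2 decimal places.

The intersection is the polygon with vertices (5,7), (6.857,7), (5,5.375).
By the shoelace formula its area is 1.51.

1.51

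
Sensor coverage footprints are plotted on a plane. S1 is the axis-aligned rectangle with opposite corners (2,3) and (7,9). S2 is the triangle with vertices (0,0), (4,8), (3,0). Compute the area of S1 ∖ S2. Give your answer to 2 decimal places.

25.56

|S1| = 30, |S1∩S2| = 4.4375.
|S1 ∖ S2| = |S1| − |S1∩S2| = 30 − 4.4375 = 25.56.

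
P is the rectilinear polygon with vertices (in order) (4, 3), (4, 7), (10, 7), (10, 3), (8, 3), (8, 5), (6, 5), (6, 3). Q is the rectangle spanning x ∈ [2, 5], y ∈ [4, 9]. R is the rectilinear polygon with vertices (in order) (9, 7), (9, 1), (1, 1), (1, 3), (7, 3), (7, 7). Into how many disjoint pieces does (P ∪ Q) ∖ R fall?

(P ∪ Q) ∖ R splits into 2 disjoint pieces (area 22, area 4).

2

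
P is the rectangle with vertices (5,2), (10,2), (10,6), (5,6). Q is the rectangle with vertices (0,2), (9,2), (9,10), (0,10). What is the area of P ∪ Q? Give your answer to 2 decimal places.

76.00

By inclusion–exclusion:
Individual areas: |P| = 20, |Q| = 72.
|P∩Q|: x∈[5,9], y∈[2,6] → 4·4 = 16.
|P ∪ Q| = 92 − 16 = 76.00.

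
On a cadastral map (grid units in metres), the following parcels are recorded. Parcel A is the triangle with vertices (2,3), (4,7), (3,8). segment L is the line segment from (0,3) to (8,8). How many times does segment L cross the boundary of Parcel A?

2

The segment meets the boundary at (2.909,4.818), (2.286,4.429).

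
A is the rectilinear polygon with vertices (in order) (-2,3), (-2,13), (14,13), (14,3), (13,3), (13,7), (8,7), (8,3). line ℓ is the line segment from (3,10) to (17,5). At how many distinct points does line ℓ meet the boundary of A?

3

The segment meets the boundary at (14,6.071), (13,6.429), (11.4,7).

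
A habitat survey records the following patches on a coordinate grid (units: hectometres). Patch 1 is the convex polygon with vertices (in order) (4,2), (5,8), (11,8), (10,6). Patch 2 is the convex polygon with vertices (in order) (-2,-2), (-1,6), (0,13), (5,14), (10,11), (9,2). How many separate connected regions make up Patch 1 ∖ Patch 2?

1

Patch 1 ∖ Patch 2 is a single connected region.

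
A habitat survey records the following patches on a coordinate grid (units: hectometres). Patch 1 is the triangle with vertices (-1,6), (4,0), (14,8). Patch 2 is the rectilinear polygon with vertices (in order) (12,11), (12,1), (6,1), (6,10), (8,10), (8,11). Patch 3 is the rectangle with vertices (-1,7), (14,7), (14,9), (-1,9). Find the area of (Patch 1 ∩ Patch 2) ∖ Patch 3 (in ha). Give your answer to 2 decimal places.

|Patch 1 ∩ Patch 2| = 20.
|(Patch 1 ∩ Patch 2) ∩ Patch 3| = 2.0167.
|(Patch 1 ∩ Patch 2) ∖ Patch 3| = 20 − 2.0167 = 17.98.

17.98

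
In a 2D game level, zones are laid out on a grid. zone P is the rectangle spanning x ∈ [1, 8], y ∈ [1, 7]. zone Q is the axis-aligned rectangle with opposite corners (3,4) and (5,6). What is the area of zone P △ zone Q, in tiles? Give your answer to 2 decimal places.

38.00

|zone P∩zone Q|: x∈[3,5], y∈[4,6] → 2·2 = 4.
|zone P △ zone Q| = |zone P| + |zone Q| − 2·|zone P∩zone Q| = 42 + 4 − 8 = 38.00.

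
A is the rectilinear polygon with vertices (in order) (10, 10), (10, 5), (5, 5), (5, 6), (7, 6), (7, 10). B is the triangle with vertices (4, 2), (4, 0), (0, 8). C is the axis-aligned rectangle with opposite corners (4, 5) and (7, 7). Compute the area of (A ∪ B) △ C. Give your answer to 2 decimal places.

23.00

|A ∪ B| = 21.
|(A ∪ B) ∩ C| = 2.
|(A ∪ B) △ C| = 21 + 6 − 4 = 23.00.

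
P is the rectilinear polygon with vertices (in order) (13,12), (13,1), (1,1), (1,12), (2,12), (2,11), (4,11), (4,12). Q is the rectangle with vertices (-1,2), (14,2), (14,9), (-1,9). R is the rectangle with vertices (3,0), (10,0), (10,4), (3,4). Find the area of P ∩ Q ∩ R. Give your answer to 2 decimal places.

The intersection is the polygon with vertices (3,2), (3,4), (10,4), (10,2).
By the shoelace formula its area is 14.00.

14.00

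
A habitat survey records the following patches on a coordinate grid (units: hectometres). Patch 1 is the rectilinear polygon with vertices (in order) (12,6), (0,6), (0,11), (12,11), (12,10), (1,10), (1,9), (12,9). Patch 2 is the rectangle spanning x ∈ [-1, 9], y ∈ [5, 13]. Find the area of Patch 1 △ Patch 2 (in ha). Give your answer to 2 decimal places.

|Patch 1| = 49, |Patch 2| = 80, |Patch 1∩Patch 2| = 37.
|Patch 1 △ Patch 2| = |Patch 1| + |Patch 2| − 2·|Patch 1∩Patch 2| = 49 + 80 − 74 = 55.00.

55.00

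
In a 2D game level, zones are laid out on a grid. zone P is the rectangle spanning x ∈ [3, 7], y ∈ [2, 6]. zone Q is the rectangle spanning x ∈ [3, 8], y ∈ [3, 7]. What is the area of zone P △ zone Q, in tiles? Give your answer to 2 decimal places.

12.00

|zone P∩zone Q|: x∈[3,7], y∈[3,6] → 4·3 = 12.
|zone P △ zone Q| = |zone P| + |zone Q| − 2·|zone P∩zone Q| = 16 + 20 − 24 = 12.00.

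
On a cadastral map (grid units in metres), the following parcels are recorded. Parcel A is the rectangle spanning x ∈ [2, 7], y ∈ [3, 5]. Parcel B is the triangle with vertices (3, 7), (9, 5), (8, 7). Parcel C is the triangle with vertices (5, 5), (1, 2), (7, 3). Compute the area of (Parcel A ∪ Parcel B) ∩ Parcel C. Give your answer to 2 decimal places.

The region (Parcel A ∪ Parcel B) ∩ Parcel C is the polygon with vertices (2.333,3), (5,5), (7,3).
By the shoelace formula its area is 4.67.

4.67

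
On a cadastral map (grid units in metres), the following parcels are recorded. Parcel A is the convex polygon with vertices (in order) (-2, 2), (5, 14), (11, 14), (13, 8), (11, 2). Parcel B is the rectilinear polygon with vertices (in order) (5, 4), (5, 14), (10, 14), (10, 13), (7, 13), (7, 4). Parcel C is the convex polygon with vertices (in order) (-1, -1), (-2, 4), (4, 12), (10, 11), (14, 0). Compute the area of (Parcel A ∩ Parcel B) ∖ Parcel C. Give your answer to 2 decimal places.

7.67

|Parcel A ∩ Parcel B| = 23.
|(Parcel A ∩ Parcel B) ∩ Parcel C| = 15.3333.
|(Parcel A ∩ Parcel B) ∖ Parcel C| = 23 − 15.3333 = 7.67.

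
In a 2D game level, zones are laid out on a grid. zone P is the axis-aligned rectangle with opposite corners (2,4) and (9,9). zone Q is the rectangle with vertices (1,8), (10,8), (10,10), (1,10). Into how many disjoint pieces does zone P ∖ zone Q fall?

zone P ∖ zone Q is a single connected region.

1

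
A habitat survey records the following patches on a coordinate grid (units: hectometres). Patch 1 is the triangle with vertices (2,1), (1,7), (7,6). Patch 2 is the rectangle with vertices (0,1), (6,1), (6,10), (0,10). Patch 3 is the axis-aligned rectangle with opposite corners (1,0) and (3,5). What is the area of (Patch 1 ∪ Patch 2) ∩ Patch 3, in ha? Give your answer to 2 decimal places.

8.00

The region (Patch 1 ∪ Patch 2) ∩ Patch 3 is the polygon with vertices (2,1), (1,1), (1,5), (3,5), (3,1).
By the shoelace formula its area is 8.00.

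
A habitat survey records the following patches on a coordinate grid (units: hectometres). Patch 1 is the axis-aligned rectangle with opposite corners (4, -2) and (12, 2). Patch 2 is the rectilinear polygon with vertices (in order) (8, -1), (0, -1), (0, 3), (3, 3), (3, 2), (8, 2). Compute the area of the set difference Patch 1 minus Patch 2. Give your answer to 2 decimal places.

20.00

|Patch 1| = 32, |Patch 1∩Patch 2| = 12.
|Patch 1 ∖ Patch 2| = |Patch 1| − |Patch 1∩Patch 2| = 32 − 12 = 20.00.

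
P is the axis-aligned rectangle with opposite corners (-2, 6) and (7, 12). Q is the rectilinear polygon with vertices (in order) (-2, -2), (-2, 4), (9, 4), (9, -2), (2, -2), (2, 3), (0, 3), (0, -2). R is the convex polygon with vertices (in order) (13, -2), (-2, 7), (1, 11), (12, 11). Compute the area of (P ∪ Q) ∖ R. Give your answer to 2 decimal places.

|P ∪ Q| = 110.
|(P ∪ Q) ∩ R| = 48.9667.
|(P ∪ Q) ∖ R| = 110 − 48.9667 = 61.03.

61.03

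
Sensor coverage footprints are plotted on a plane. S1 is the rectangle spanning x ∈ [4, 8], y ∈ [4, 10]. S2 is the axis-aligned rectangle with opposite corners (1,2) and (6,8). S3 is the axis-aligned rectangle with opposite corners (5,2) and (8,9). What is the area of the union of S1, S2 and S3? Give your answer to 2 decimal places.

50.00

By inclusion–exclusion:
Individual areas: |S1| = 24, |S2| = 30, |S3| = 21.
|S1∩S2|: x∈[4,6], y∈[4,8] → 2·4 = 8.
|S1∩S3|: x∈[5,8], y∈[4,9] → 3·5 = 15.
|S2∩S3|: x∈[5,6], y∈[2,8] → 1·6 = 6.
|S1∩S2∩S3| = 4.
|S1 ∪ S2 ∪ S3| = 75 − 29 + 4 = 50.00.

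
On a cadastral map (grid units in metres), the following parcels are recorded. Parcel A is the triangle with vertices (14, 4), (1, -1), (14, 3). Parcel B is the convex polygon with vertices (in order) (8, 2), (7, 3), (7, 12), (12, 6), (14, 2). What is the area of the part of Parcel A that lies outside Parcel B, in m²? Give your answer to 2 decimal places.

3.55

|Parcel A| = 6.5, |Parcel A∩Parcel B| = 2.953.
|Parcel A ∖ Parcel B| = |Parcel A| − |Parcel A∩Parcel B| = 6.5 − 2.953 = 3.55.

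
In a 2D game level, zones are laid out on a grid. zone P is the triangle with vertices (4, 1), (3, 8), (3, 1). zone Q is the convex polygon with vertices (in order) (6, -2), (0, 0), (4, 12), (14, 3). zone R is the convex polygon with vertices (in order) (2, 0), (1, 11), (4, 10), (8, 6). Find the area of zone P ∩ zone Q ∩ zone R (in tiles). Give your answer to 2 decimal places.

3.06

The intersection is the polygon with vertices (3,8), (3.875,1.875), (3,1).
By the shoelace formula its area is 3.06.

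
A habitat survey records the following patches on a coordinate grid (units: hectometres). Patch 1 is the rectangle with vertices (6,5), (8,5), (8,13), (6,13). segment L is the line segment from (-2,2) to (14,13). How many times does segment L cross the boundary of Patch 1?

The segment meets the boundary at (8,8.875), (6,7.5).

2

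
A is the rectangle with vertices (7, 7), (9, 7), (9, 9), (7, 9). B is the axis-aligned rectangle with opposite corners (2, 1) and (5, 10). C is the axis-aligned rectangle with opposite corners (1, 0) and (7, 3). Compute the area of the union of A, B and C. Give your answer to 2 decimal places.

By inclusion–exclusion:
Individual areas: |A| = 4, |B| = 27, |C| = 18.
|A∩B| = 0 (no overlap).
|A∩C| = 0 (no overlap).
|B∩C|: x∈[2,5], y∈[1,3] → 3·2 = 6.
|A∩B∩C| = 0.
|A ∪ B ∪ C| = 49 − 6 + 0 = 43.00.

43.00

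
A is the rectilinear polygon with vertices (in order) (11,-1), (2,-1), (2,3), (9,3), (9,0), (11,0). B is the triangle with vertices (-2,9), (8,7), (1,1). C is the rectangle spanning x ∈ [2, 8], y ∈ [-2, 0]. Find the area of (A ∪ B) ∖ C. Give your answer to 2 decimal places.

60.24

|A ∪ B| = 66.2381.
|(A ∪ B) ∩ C| = 6.
|(A ∪ B) ∖ C| = 66.2381 − 6 = 60.24.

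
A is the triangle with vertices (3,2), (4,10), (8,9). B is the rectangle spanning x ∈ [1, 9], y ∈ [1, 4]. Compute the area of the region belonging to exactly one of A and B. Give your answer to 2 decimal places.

|A| = 16.5, |B| = 24, |A∩B| = 1.1786.
|A △ B| = |A| + |B| − 2·|A∩B| = 16.5 + 24 − 2.3571 = 38.14.

38.14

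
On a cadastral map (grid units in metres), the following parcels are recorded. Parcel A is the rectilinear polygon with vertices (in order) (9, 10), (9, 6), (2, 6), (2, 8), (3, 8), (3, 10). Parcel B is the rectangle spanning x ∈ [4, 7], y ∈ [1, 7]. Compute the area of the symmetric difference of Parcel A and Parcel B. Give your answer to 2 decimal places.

|Parcel A| = 26, |Parcel B| = 18, |Parcel A∩Parcel B| = 3.
|Parcel A △ Parcel B| = |Parcel A| + |Parcel B| − 2·|Parcel A∩Parcel B| = 26 + 18 − 6 = 38.00.

38.00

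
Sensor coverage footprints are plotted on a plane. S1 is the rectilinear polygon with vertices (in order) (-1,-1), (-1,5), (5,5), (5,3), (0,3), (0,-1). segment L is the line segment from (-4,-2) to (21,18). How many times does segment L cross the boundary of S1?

4

The segment meets the boundary at (4.75,5), (2.25,3), (0,1.2), (-1,0.4).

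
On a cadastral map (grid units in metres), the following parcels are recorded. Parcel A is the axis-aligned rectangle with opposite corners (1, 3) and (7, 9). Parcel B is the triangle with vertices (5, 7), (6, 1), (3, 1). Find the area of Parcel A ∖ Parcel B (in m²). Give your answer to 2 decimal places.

|Parcel A| = 36, |Parcel A∩Parcel B| = 4.
|Parcel A ∖ Parcel B| = |Parcel A| − |Parcel A∩Parcel B| = 36 − 4 = 32.00.

32.00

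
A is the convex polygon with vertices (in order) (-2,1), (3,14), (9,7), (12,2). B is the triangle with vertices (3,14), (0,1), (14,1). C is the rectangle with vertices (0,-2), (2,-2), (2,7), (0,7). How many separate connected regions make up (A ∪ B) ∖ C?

2

(A ∪ B) ∖ C splits into 2 disjoint pieces (area 87.2043, area 5.0571).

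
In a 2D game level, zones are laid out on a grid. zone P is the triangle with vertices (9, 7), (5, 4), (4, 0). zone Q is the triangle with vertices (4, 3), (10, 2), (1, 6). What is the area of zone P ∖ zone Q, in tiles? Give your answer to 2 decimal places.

|zone P| = 6.5, |zone P∩zone Q| = 1.6462.
|zone P ∖ zone Q| = |zone P| − |zone P∩zone Q| = 6.5 − 1.6462 = 4.85.

4.85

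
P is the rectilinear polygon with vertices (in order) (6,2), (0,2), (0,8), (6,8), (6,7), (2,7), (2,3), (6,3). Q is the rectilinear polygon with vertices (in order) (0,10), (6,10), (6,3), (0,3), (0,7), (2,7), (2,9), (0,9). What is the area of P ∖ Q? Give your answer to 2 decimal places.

|P| = 20, |P∩Q| = 12.
|P ∖ Q| = |P| − |P∩Q| = 20 − 12 = 8.00.

8.00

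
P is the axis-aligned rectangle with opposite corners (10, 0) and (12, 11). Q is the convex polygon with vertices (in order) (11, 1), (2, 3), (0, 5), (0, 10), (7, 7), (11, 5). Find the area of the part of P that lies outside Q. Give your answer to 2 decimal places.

17.86

|P| = 22, |P∩Q| = 4.1389.
|P ∖ Q| = |P| − |P∩Q| = 22 − 4.1389 = 17.86.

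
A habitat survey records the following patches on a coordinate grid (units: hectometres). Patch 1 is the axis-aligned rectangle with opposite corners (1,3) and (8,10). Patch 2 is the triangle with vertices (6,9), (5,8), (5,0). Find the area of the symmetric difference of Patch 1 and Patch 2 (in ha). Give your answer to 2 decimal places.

46.00

|Patch 1| = 49, |Patch 2| = 4, |Patch 1∩Patch 2| = 3.5.
|Patch 1 △ Patch 2| = |Patch 1| + |Patch 2| − 2·|Patch 1∩Patch 2| = 49 + 4 − 7 = 46.00.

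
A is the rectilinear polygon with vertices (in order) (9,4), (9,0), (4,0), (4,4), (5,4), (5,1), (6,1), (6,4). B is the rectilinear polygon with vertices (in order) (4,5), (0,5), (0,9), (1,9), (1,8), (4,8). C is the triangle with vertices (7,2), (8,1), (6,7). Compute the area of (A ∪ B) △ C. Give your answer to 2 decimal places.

|A ∪ B| = 30.
|(A ∪ B) ∩ C| = 1.4.
|(A ∪ B) △ C| = 30 + 2 − 2.8 = 29.20.

29.20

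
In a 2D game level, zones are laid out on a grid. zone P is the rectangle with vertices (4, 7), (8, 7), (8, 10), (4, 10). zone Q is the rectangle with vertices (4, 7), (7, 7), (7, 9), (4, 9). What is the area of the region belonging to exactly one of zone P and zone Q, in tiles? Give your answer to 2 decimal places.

|zone P∩zone Q|: x∈[4,7], y∈[7,9] → 3·2 = 6.
|zone P △ zone Q| = |zone P| + |zone Q| − 2·|zone P∩zone Q| = 12 + 6 − 12 = 6.00.

6.00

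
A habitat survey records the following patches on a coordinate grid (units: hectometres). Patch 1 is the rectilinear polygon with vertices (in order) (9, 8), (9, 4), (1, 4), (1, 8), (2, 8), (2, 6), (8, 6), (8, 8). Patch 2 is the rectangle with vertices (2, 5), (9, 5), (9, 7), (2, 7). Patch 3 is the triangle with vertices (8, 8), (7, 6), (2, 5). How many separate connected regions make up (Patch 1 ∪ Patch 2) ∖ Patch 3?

1

(Patch 1 ∪ Patch 2) ∖ Patch 3 is a single connected region.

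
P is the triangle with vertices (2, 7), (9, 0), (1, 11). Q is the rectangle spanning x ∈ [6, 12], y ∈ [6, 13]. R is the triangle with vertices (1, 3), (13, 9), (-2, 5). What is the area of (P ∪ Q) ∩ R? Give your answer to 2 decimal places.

7.76

|P ∪ Q| = 52.5.
|(P ∪ Q) ∩ R| = 7.76.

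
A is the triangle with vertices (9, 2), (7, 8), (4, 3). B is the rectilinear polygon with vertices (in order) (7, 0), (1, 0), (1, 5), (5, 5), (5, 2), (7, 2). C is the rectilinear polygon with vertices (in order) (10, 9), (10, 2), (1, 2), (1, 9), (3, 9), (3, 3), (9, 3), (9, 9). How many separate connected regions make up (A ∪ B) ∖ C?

2

(A ∪ B) ∖ C splits into 2 disjoint pieces (area 14.8333, area 12).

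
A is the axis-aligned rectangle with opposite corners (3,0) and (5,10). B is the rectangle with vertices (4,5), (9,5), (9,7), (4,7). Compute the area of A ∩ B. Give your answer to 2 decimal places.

|A∩B|: x∈[4,5], y∈[5,7] → 1·2 = 2.

2.00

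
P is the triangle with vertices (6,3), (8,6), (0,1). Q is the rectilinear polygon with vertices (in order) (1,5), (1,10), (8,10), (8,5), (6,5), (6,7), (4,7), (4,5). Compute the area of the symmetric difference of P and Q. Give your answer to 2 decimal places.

37.07

|P| = 7, |Q| = 31, |P∩Q| = 0.4667.
|P △ Q| = |P| + |Q| − 2·|P∩Q| = 7 + 31 − 0.9333 = 37.07.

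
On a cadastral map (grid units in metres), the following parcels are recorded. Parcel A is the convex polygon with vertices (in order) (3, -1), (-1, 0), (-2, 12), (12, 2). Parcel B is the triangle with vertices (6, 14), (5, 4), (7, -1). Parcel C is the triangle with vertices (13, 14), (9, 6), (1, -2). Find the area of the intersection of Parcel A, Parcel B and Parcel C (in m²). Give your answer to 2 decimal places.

The intersection is the polygon with vertices (6.688,3.688), (5.571,2.571), (5.174,3.565), (6.571,5.429).
By the shoelace formula its area is 2.10.

2.10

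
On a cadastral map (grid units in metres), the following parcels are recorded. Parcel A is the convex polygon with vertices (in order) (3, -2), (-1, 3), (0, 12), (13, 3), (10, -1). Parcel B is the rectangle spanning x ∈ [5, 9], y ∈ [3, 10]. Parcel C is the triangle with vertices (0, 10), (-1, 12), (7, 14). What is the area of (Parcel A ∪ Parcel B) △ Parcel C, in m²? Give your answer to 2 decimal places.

127.36

|Parcel A ∪ Parcel B| = 121.8846.
|(Parcel A ∪ Parcel B) ∩ Parcel C| = 1.7644.
|(Parcel A ∪ Parcel B) △ Parcel C| = 121.8846 + 9 − 3.5289 = 127.36.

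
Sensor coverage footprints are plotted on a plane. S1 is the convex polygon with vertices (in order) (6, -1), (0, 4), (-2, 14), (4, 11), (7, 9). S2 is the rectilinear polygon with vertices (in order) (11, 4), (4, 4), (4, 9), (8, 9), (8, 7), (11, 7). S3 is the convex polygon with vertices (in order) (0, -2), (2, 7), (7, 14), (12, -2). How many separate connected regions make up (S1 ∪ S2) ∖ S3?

(S1 ∪ S2) ∖ S3 splits into 2 disjoint pieces (area 32.1734, area 4.0312).

2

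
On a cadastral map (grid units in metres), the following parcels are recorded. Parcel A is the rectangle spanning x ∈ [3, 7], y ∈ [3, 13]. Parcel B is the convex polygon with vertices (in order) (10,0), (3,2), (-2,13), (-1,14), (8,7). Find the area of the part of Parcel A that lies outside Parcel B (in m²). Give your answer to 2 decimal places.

|Parcel A| = 40, |Parcel A∩Parcel B| = 25.3333.
|Parcel A ∖ Parcel B| = |Parcel A| − |Parcel A∩Parcel B| = 40 − 25.3333 = 14.67.

14.67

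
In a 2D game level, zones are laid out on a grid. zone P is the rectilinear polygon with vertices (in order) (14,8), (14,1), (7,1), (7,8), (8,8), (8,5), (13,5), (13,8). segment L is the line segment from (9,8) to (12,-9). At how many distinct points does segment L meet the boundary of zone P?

2

The segment meets the boundary at (10.235,1), (9.529,5).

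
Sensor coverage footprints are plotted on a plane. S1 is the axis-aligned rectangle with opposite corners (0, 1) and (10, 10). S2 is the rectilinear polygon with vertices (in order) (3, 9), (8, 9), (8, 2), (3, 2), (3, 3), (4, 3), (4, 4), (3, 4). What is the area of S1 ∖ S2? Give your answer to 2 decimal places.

56.00

|S1| = 90, |S1∩S2| = 34.
|S1 ∖ S2| = |S1| − |S1∩S2| = 90 − 34 = 56.00.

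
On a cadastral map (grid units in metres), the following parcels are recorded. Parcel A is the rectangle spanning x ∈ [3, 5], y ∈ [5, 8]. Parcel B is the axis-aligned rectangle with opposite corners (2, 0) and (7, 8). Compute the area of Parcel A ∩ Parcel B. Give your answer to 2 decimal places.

|Parcel A∩Parcel B|: x∈[3,5], y∈[5,8] → 2·3 = 6.

6.00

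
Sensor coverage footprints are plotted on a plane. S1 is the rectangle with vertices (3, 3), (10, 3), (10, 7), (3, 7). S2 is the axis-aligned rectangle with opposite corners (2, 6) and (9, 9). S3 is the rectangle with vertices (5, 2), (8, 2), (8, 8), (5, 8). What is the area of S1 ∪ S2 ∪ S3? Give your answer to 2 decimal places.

By inclusion–exclusion:
Individual areas: |S1| = 28, |S2| = 21, |S3| = 18.
|S1∩S2|: x∈[3,9], y∈[6,7] → 6·1 = 6.
|S1∩S3|: x∈[5,8], y∈[3,7] → 3·4 = 12.
|S2∩S3|: x∈[5,8], y∈[6,8] → 3·2 = 6.
|S1∩S2∩S3| = 3.
|S1 ∪ S2 ∪ S3| = 67 − 24 + 3 = 46.00.

46.00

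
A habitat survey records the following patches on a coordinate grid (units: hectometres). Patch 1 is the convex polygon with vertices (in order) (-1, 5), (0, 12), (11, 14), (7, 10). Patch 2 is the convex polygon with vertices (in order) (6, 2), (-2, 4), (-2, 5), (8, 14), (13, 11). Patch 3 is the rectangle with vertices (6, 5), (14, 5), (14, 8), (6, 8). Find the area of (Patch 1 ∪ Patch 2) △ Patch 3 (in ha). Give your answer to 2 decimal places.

|Patch 1 ∪ Patch 2| = 110.1013.
|(Patch 1 ∪ Patch 2) ∩ Patch 3| = 10.5.
|(Patch 1 ∪ Patch 2) △ Patch 3| = 110.1013 + 24 − 21 = 113.10.

113.10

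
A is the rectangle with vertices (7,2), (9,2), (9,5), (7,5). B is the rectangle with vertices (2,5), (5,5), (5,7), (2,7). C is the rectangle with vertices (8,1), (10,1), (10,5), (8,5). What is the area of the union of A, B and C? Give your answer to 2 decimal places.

By inclusion–exclusion:
Individual areas: |A| = 6, |B| = 6, |C| = 8.
|A∩B| = 0 (no overlap).
|A∩C|: x∈[8,9], y∈[2,5] → 1·3 = 3.
|B∩C| = 0 (no overlap).
|A∩B∩C| = 0.
|A ∪ B ∪ C| = 20 − 3 + 0 = 17.00.

17.00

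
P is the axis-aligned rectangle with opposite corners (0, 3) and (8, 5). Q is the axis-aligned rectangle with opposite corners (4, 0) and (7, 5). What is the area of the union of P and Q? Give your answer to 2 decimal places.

By inclusion–exclusion:
Individual areas: |P| = 16, |Q| = 15.
|P∩Q|: x∈[4,7], y∈[3,5] → 3·2 = 6.
|P ∪ Q| = 31 − 6 = 25.00.

25.00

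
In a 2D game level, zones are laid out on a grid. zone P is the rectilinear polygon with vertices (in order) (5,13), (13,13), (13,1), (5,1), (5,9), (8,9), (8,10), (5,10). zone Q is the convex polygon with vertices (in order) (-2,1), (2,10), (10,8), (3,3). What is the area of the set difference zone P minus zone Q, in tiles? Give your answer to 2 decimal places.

81.07

|zone P| = 93, |zone P∩zone Q| = 11.9286.
|zone P ∖ zone Q| = |zone P| − |zone P∩zone Q| = 93 − 11.9286 = 81.07.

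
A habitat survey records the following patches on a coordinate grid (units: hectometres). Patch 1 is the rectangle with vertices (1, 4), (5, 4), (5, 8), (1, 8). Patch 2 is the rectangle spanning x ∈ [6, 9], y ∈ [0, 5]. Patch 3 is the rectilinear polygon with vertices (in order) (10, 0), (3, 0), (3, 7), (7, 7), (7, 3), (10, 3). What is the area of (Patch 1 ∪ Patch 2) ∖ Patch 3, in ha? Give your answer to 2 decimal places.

|Patch 1 ∪ Patch 2| = 31.
|(Patch 1 ∪ Patch 2) ∩ Patch 3| = 17.
|(Patch 1 ∪ Patch 2) ∖ Patch 3| = 31 − 17 = 14.00.

14.00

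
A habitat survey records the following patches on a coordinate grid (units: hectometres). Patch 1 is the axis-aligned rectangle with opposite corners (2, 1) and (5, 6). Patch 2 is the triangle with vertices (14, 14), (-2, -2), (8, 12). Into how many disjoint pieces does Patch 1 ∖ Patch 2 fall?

2

Patch 1 ∖ Patch 2 splits into 2 disjoint pieces (area 7.5, area 2.0571).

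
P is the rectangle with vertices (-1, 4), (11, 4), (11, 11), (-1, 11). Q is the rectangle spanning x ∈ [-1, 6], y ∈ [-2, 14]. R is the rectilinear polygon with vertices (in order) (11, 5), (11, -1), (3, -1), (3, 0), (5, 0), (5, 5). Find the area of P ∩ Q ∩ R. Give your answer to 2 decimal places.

1.00

The intersection is the polygon with vertices (6,4), (5,4), (5,5), (6,5).
By the shoelace formula its area is 1.00.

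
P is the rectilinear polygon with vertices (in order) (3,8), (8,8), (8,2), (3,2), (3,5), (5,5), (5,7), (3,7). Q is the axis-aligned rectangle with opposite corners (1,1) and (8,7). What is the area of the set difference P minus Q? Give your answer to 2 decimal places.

|P| = 26, |P∩Q| = 21.
|P ∖ Q| = |P| − |P∩Q| = 26 − 21 = 5.00.

5.00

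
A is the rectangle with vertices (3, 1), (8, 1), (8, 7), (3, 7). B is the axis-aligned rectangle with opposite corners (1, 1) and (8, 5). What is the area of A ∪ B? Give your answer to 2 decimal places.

38.00

By inclusion–exclusion:
Individual areas: |A| = 30, |B| = 28.
|A∩B|: x∈[3,8], y∈[1,5] → 5·4 = 20.
|A ∪ B| = 58 − 20 = 38.00.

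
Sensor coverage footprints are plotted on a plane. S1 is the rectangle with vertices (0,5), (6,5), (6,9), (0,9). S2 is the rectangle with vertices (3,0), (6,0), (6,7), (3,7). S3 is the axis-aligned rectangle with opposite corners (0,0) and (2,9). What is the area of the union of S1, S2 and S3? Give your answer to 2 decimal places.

By inclusion–exclusion:
Individual areas: |S1| = 24, |S2| = 21, |S3| = 18.
|S1∩S2|: x∈[3,6], y∈[5,7] → 3·2 = 6.
|S1∩S3|: x∈[0,2], y∈[5,9] → 2·4 = 8.
|S2∩S3| = 0 (no overlap).
|S1∩S2∩S3| = 0.
|S1 ∪ S2 ∪ S3| = 63 − 14 + 0 = 49.00.

49.00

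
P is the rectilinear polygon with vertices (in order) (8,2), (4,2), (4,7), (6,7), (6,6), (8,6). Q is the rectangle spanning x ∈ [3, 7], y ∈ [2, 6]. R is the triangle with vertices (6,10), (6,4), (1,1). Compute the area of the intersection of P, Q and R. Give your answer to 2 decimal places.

The intersection is the polygon with vertices (4,6), (6,6), (6,4), (4,2.8).
By the shoelace formula its area is 5.20.

5.20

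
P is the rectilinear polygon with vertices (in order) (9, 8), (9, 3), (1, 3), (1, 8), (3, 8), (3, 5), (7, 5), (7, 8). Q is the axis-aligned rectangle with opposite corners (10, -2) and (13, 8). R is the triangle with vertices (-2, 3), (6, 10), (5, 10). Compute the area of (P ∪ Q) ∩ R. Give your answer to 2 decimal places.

1.00

The region (P ∪ Q) ∩ R is the polygon with vertices (1,6), (3,8), (3,7.375), (1,5.625).
By the shoelace formula its area is 1.00.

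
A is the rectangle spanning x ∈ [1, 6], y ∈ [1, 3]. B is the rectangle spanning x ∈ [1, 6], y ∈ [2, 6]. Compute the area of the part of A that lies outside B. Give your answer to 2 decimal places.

|A∩B|: x∈[1,6], y∈[2,3] → 5·1 = 5.
|A| = 10.
|A ∖ B| = |A| − |A∩B| = 10 − 5 = 5.00.

5.00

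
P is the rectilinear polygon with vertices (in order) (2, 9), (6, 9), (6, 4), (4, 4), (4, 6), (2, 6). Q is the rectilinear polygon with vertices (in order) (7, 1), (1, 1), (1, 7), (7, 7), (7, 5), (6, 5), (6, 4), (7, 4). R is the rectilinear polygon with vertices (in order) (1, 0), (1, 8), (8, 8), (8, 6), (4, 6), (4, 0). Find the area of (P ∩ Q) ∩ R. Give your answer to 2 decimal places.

4.00

|P ∩ Q| = 8.
|(P ∩ Q) ∩ R| = 4.00.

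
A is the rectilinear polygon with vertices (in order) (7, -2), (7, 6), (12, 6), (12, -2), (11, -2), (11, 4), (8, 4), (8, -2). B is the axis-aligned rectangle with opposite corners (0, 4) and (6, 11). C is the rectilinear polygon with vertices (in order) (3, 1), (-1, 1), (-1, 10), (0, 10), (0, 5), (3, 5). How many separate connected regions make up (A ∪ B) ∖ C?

2

(A ∪ B) ∖ C splits into 2 disjoint pieces (area 22, area 39).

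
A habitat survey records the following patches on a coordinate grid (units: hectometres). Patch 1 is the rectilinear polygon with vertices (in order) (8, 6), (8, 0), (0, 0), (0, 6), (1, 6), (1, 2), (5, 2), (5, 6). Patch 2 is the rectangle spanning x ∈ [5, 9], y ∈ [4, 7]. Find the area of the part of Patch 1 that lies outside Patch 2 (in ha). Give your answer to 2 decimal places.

26.00

|Patch 1| = 32, |Patch 1∩Patch 2| = 6.
|Patch 1 ∖ Patch 2| = |Patch 1| − |Patch 1∩Patch 2| = 32 − 6 = 26.00.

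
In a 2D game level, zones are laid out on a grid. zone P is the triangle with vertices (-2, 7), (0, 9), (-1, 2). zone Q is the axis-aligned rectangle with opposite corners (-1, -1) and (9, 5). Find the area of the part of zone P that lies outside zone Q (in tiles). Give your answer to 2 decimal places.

|zone P| = 6, |zone P∩zone Q| = 0.6429.
|zone P ∖ zone Q| = |zone P| − |zone P∩zone Q| = 6 − 0.6429 = 5.36.

5.36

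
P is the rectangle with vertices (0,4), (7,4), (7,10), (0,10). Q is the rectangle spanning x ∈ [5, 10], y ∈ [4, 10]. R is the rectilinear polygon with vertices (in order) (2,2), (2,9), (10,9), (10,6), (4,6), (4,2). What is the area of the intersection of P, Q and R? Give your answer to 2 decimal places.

6.00

The intersection is the polygon with vertices (5,9), (7,9), (7,6), (5,6).
By the shoelace formula its area is 6.00.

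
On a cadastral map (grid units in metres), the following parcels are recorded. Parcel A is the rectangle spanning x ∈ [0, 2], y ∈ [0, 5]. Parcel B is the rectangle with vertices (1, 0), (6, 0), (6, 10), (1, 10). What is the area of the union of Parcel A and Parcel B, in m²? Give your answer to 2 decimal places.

55.00

By inclusion–exclusion:
Individual areas: |Parcel A| = 10, |Parcel B| = 50.
|Parcel A∩Parcel B|: x∈[1,2], y∈[0,5] → 1·5 = 5.
|Parcel A ∪ Parcel B| = 60 − 5 = 55.00.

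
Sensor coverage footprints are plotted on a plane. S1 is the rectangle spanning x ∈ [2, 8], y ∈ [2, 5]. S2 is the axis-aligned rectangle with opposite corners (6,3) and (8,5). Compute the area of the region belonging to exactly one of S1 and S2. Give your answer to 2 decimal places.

14.00

|S1∩S2|: x∈[6,8], y∈[3,5] → 2·2 = 4.
|S1 △ S2| = |S1| + |S2| − 2·|S1∩S2| = 18 + 4 − 8 = 14.00.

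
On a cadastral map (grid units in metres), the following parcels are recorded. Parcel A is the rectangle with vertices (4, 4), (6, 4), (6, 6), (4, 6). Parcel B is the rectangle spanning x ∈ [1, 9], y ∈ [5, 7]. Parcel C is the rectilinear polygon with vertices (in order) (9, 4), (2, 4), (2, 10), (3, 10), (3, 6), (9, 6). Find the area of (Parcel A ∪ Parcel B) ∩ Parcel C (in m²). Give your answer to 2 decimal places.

|Parcel A ∪ Parcel B| = 18.
|(Parcel A ∪ Parcel B) ∩ Parcel C| = 10.00.

10.00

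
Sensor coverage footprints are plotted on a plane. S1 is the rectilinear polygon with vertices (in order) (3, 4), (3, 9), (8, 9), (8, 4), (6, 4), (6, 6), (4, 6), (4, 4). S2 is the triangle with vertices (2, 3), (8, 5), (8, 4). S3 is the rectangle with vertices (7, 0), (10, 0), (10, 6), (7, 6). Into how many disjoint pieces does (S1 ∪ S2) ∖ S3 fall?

1

(S1 ∪ S2) ∖ S3 is a single connected region.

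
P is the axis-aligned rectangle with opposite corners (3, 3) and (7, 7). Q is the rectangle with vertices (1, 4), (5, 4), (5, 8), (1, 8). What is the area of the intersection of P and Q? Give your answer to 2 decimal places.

6.00

|P∩Q|: x∈[3,5], y∈[4,7] → 2·3 = 6.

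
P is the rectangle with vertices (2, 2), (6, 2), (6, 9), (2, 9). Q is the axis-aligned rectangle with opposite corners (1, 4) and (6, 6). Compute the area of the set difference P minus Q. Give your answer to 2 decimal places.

20.00

|P∩Q|: x∈[2,6], y∈[4,6] → 4·2 = 8.
|P| = 28.
|P ∖ Q| = |P| − |P∩Q| = 28 − 8 = 20.00.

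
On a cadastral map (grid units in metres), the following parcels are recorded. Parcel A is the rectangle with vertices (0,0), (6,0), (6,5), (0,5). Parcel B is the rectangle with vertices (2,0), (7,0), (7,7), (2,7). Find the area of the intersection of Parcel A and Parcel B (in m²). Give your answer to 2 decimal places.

|Parcel A∩Parcel B|: x∈[2,6], y∈[0,5] → 4·5 = 20.

20.00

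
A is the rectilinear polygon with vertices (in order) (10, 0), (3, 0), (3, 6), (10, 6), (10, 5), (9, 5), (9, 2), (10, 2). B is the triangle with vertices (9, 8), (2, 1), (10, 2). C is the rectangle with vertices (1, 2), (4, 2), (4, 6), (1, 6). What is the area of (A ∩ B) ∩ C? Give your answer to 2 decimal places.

The region (A ∩ B) ∩ C is the polygon with vertices (4,3), (4,2), (3,2).
By the shoelace formula its area is 0.50.

0.50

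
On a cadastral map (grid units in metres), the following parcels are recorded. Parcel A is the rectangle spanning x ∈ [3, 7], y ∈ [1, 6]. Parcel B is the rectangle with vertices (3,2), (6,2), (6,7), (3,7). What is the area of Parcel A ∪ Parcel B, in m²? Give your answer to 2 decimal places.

23.00

By inclusion–exclusion:
Individual areas: |Parcel A| = 20, |Parcel B| = 15.
|Parcel A∩Parcel B|: x∈[3,6], y∈[2,6] → 3·4 = 12.
|Parcel A ∪ Parcel B| = 35 − 12 = 23.00.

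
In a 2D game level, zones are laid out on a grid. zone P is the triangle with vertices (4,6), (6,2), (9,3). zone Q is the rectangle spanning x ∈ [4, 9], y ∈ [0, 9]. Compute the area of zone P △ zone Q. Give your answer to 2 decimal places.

38.00

|zone P| = 7, |zone Q| = 45, |zone P∩zone Q| = 7.
|zone P △ zone Q| = |zone P| + |zone Q| − 2·|zone P∩zone Q| = 7 + 45 − 14 = 38.00.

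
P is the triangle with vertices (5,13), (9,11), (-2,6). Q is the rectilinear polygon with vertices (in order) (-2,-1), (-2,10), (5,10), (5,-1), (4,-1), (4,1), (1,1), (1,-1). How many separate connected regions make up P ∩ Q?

P ∩ Q is a single connected region.

1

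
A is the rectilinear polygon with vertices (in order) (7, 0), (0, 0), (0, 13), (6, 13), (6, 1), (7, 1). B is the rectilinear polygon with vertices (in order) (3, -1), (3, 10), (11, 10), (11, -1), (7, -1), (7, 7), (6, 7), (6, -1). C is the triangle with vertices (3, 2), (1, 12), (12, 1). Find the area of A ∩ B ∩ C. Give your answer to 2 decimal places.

20.00

The intersection is the polygon with vertices (3,10), (6,7), (6,1.667), (3,2).
By the shoelace formula its area is 20.00.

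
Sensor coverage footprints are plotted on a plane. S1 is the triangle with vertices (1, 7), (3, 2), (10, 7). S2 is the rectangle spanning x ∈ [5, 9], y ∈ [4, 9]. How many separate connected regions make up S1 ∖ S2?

S1 ∖ S2 splits into 2 disjoint pieces (area 13.8, area 0.3571).

2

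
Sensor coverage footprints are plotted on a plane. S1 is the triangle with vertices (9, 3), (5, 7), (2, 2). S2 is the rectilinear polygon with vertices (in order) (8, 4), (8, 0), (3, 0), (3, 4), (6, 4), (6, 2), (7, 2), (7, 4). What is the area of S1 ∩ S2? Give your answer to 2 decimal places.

6.11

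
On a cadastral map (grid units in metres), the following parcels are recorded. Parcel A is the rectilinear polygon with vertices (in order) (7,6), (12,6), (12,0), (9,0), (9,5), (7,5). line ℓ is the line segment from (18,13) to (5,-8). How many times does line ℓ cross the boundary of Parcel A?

The segment meets the boundary at (9.952,0), (12,3.308).

2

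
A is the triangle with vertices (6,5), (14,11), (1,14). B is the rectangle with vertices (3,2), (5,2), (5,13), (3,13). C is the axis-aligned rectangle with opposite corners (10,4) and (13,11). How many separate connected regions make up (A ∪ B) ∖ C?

1

(A ∪ B) ∖ C is a single connected region.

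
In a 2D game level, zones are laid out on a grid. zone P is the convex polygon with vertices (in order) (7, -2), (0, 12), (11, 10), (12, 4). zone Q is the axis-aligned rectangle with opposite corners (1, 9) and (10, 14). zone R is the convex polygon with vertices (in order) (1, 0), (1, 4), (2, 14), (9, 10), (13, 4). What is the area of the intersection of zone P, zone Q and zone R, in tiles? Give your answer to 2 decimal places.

The intersection is the polygon with vertices (8.067,10.533), (9,10), (9.667,9), (1.5,9), (1.768,11.679).
By the shoelace formula its area is 15.14.

15.14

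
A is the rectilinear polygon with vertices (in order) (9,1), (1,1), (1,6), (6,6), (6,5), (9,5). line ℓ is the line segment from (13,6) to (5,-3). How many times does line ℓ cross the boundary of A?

2

The segment meets the boundary at (8.556,1), (9,1.5).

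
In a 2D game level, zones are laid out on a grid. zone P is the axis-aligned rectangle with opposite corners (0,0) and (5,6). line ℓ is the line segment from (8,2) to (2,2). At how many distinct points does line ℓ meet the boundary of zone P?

The segment meets the boundary at (5,2).

1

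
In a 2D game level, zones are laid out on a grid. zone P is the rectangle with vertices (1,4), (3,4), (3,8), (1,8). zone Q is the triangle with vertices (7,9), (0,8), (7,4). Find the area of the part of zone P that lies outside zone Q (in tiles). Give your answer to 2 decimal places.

|zone P| = 8, |zone P∩zone Q| = 2.2857.
|zone P ∖ zone Q| = |zone P| − |zone P∩zone Q| = 8 − 2.2857 = 5.71.

5.71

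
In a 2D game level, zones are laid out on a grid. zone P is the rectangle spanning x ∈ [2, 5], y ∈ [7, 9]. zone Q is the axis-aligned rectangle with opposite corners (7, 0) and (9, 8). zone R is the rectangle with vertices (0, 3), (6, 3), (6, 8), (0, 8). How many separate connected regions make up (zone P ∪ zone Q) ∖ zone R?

(zone P ∪ zone Q) ∖ zone R splits into 2 disjoint pieces (area 3, area 16).

2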